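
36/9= 4  =  4.00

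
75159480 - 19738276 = 55421204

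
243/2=121+1/2= 121.50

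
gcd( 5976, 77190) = 498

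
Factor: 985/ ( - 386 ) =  - 2^( - 1)*5^1 * 193^( - 1 )*197^1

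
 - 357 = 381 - 738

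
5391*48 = 258768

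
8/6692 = 2/1673 = 0.00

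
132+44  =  176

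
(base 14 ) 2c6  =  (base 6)2342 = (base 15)27B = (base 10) 566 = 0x236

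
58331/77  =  8333/11 = 757.55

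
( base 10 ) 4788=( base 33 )4D3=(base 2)1001010110100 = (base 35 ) 3vs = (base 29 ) 5K3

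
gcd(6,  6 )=6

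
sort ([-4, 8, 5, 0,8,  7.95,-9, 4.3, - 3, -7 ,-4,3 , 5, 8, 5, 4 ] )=[ - 9, - 7,-4, - 4 , -3, 0, 3, 4 , 4.3,  5,5, 5, 7.95, 8, 8,8 ] 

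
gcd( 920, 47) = 1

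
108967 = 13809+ 95158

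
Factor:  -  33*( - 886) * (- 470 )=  - 13741860 = - 2^2*3^1*5^1*11^1*47^1*443^1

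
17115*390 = 6674850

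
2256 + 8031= 10287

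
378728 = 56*6763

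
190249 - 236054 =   -  45805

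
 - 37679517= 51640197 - 89319714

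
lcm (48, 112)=336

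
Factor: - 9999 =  -3^2*11^1*101^1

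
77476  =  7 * 11068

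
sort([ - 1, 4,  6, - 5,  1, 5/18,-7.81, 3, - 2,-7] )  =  [-7.81,-7, - 5, - 2,-1,  5/18,  1,3, 4,  6 ] 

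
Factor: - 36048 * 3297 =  - 118850256 = - 2^4 *3^2*7^1*157^1*751^1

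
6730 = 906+5824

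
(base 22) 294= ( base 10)1170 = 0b10010010010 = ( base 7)3261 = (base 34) 10e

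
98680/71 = 98680/71  =  1389.86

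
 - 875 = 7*( - 125)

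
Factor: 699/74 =2^ ( - 1)*3^1*37^(- 1)*233^1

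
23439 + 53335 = 76774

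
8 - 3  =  5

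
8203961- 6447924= 1756037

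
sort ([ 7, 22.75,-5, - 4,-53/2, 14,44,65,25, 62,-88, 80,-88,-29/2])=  [-88,  -  88 , -53/2, - 29/2, - 5, - 4,  7, 14,22.75,  25,44,62, 65, 80] 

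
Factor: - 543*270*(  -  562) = 82394820 = 2^2* 3^4*5^1*181^1* 281^1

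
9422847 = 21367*441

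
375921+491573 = 867494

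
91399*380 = 34731620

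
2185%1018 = 149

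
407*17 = 6919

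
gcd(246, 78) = 6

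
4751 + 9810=14561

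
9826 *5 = 49130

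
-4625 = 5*( - 925) 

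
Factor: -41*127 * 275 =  - 5^2*11^1*41^1*127^1 = - 1431925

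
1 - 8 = -7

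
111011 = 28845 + 82166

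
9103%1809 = 58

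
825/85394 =825/85394= 0.01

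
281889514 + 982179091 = 1264068605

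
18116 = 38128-20012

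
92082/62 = 1485 + 6/31  =  1485.19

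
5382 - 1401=3981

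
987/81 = 12 + 5/27 = 12.19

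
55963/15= 3730 + 13/15 = 3730.87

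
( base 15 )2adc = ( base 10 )9207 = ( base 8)21767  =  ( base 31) 9i0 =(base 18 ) 1a79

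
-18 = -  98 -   -  80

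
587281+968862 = 1556143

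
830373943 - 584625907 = 245748036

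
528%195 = 138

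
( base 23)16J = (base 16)2ae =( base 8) 1256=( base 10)686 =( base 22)194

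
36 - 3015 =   -  2979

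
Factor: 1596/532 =3^1 =3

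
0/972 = 0 = 0.00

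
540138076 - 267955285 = 272182791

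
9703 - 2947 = 6756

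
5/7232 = 5/7232=0.00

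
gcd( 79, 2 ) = 1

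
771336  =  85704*9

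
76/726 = 38/363 = 0.10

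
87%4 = 3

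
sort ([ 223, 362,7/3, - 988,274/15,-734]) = [  -  988, - 734,  7/3,274/15,223, 362 ] 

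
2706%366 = 144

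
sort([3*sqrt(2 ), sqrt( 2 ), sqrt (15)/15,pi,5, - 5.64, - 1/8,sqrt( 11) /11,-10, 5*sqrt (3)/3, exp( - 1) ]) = [ - 10,  -  5.64, - 1/8,sqrt(15 ) /15  ,  sqrt( 11 )/11,exp( - 1), sqrt (2) , 5*sqrt(3 ) /3 , pi,3 *sqrt (2 ), 5 ] 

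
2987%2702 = 285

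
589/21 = 28 + 1/21 = 28.05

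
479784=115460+364324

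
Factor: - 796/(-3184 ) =1/4 =2^( - 2 ) 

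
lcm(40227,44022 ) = 2333166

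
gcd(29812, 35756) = 4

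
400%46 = 32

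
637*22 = 14014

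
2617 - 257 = 2360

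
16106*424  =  6828944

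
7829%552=101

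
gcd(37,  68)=1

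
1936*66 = 127776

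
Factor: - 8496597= - 3^1*281^1*10079^1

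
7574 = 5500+2074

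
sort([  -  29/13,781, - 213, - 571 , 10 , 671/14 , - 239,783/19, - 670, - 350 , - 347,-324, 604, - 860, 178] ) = [  -  860, - 670, - 571, - 350, - 347, - 324, - 239, - 213 ,-29/13, 10,783/19, 671/14, 178 , 604 , 781 ] 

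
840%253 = 81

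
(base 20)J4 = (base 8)600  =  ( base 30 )CO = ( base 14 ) 1D6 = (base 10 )384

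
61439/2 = 61439/2= 30719.50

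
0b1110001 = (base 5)423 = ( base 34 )3b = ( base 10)113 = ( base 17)6b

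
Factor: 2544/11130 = 2^3 * 5^(- 1)*7^( - 1 ) = 8/35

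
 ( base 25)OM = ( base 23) 141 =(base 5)4442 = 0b1001101110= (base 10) 622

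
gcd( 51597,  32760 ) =819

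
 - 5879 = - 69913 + 64034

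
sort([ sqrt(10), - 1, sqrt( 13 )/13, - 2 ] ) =[ - 2,  -  1, sqrt(13 )/13, sqrt(10)] 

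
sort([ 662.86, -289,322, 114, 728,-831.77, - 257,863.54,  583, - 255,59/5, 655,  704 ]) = [-831.77, - 289,-257, - 255, 59/5, 114,322, 583,655, 662.86, 704, 728, 863.54] 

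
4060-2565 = 1495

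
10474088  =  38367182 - 27893094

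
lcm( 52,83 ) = 4316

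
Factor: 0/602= 0^1=0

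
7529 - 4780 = 2749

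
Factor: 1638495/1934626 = 2^(-1) *3^3*5^1*41^ (  -  1)*53^1* 229^1*23593^( - 1) 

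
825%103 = 1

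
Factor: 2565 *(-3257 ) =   -  8354205 = - 3^3*5^1*19^1*3257^1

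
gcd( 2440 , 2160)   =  40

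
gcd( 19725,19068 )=3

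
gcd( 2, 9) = 1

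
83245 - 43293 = 39952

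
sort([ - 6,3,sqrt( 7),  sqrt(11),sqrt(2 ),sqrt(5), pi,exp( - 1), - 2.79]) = [ - 6,  -  2.79,exp(  -  1 ),sqrt(2),  sqrt(5 ), sqrt( 7 ),3,pi,sqrt(11 )] 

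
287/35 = 41/5 = 8.20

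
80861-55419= 25442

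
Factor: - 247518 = -2^1 * 3^2*13751^1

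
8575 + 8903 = 17478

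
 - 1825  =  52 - 1877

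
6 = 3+3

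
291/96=3+1/32 = 3.03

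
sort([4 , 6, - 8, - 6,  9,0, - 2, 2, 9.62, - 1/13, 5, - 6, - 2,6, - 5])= [ - 8,-6 , - 6 , -5 , - 2 , - 2, - 1/13, 0, 2,  4,5 , 6 , 6 , 9, 9.62]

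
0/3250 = 0 = 0.00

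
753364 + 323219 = 1076583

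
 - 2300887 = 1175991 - 3476878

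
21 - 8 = 13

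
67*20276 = 1358492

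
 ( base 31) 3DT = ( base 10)3315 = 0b110011110011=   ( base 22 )6if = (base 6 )23203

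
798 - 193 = 605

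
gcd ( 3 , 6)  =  3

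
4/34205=4/34205 = 0.00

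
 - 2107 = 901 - 3008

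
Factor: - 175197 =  - 3^1*11^1*5309^1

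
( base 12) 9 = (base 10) 9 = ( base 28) 9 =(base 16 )9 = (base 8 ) 11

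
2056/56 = 36 + 5/7 = 36.71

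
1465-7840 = -6375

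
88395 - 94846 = - 6451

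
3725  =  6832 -3107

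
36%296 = 36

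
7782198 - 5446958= 2335240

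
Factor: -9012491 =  - 53^1*170047^1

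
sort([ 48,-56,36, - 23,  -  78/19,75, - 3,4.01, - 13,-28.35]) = [ - 56, - 28.35, - 23,  -  13 , - 78/19, - 3,4.01,36,48,75]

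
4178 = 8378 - 4200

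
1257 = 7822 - 6565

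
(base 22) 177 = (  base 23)151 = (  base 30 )lf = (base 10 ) 645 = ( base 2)1010000101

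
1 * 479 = 479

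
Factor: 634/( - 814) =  - 317/407=- 11^( - 1)*37^( - 1)*317^1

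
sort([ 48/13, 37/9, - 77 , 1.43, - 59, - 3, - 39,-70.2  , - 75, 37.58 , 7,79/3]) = [ - 77, - 75 , - 70.2, - 59, - 39 , - 3,1.43,48/13, 37/9, 7,79/3 , 37.58] 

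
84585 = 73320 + 11265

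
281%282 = 281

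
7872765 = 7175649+697116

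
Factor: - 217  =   - 7^1*31^1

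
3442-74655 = -71213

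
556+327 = 883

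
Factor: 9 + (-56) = -47^1=-  47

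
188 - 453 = - 265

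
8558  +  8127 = 16685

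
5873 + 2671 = 8544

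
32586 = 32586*1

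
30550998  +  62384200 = 92935198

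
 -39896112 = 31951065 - 71847177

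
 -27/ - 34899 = 9/11633 = 0.00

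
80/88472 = 10/11059= 0.00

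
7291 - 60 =7231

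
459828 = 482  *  954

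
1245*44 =54780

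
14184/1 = 14184 = 14184.00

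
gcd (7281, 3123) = 9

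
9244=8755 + 489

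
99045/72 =1375 +5/8 = 1375.62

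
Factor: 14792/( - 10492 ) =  - 2^1*43^1*61^ ( - 1) = -86/61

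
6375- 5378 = 997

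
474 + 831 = 1305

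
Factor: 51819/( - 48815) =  - 3^1*5^( - 1)*13^( - 1)*23^1 = - 69/65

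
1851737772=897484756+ 954253016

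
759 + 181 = 940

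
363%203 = 160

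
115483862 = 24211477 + 91272385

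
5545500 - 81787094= - 76241594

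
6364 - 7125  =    -  761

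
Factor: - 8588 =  - 2^2 * 19^1*113^1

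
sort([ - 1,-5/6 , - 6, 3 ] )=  [ - 6,- 1, - 5/6, 3] 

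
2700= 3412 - 712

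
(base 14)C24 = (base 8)4520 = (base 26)3di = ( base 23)4bf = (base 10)2384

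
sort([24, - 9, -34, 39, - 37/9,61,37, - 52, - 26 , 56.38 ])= [ - 52,-34, - 26,-9,  -  37/9, 24 , 37 , 39,56.38,61]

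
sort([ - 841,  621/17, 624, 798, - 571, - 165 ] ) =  [ - 841 , - 571,-165, 621/17,  624, 798 ]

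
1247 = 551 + 696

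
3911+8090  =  12001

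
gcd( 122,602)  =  2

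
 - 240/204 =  -2+14/17 =- 1.18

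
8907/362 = 24 + 219/362 = 24.60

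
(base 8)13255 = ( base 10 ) 5805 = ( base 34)50p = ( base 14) 2189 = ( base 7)22632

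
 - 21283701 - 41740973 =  - 63024674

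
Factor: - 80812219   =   - 80812219^1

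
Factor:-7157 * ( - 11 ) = 11^1*17^1*421^1 =78727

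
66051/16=66051/16 = 4128.19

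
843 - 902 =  - 59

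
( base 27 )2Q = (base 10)80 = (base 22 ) 3e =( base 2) 1010000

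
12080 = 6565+5515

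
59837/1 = 59837 = 59837.00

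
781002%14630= 5612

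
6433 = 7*919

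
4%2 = 0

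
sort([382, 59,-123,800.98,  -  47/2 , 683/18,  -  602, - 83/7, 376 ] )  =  [ - 602, - 123, - 47/2, - 83/7,683/18,59,376, 382 , 800.98 ] 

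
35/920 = 7/184 = 0.04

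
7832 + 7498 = 15330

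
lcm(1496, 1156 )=25432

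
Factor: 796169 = 11^1*72379^1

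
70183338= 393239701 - 323056363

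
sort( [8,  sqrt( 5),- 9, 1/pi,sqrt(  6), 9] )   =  [ - 9,  1/pi, sqrt ( 5 ), sqrt(6) , 8, 9]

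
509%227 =55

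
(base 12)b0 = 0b10000100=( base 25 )57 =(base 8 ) 204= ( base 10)132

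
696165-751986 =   -  55821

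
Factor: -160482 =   -  2^1*3^1 * 7^1*3821^1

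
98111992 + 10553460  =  108665452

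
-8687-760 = -9447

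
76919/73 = 76919/73 =1053.68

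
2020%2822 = 2020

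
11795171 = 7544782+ 4250389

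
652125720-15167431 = 636958289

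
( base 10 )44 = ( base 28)1g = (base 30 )1E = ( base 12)38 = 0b101100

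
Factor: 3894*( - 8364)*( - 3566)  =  116142537456 = 2^4*3^2 * 11^1*17^1*41^1*59^1*1783^1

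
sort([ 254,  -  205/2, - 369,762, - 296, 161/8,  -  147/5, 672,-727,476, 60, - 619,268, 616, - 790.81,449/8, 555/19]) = [ - 790.81, - 727,  -  619,-369,-296, - 205/2, - 147/5, 161/8,555/19, 449/8,60,254,268,476, 616, 672, 762 ]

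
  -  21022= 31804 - 52826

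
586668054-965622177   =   -378954123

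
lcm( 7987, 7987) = 7987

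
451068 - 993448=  - 542380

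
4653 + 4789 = 9442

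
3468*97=336396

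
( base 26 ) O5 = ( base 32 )JL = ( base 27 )n8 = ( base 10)629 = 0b1001110101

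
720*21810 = 15703200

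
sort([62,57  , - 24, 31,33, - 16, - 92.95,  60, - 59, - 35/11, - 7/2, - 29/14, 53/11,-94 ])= [-94, - 92.95, - 59,  -  24,  -  16,-7/2, - 35/11, - 29/14 , 53/11, 31,33 , 57, 60, 62 ]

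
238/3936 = 119/1968 = 0.06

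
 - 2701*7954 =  - 21483754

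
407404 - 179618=227786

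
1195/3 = 1195/3 = 398.33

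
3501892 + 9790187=13292079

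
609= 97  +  512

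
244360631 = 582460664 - 338100033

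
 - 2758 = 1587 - 4345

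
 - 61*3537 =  - 215757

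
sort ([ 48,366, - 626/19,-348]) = [-348, - 626/19,  48, 366] 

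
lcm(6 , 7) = 42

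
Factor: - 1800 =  - 2^3*3^2*5^2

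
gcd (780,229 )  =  1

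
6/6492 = 1/1082=0.00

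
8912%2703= 803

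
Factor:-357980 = -2^2*5^1*7^1*2557^1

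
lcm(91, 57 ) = 5187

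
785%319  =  147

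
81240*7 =568680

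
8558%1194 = 200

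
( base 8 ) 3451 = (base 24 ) 349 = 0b11100101001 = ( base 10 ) 1833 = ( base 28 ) 29d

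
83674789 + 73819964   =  157494753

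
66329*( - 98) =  - 6500242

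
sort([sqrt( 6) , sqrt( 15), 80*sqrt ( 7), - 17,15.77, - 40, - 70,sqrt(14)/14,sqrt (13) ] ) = [ - 70, - 40, - 17,sqrt( 14 ) /14, sqrt(6), sqrt( 13),sqrt ( 15),15.77,80 * sqrt( 7 ) ] 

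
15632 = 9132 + 6500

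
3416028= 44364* 77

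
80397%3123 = 2322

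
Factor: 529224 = 2^3*3^1*22051^1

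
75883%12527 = 721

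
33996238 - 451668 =33544570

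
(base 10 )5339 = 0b1010011011011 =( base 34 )4L1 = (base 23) A23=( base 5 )132324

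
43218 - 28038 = 15180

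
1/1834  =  1/1834=0.00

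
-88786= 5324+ - 94110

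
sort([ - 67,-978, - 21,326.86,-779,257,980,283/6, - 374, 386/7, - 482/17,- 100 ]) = [ - 978,-779,-374,  -  100, - 67 , -482/17, - 21, 283/6,386/7,257, 326.86, 980] 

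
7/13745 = 7/13745= 0.00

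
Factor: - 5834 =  - 2^1 * 2917^1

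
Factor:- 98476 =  - 2^2*7^1*3517^1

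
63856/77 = 63856/77 = 829.30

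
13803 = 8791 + 5012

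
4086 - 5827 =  - 1741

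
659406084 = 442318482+217087602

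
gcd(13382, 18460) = 2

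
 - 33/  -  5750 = 33/5750= 0.01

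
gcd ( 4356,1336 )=4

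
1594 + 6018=7612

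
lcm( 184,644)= 1288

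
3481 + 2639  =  6120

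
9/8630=9/8630 =0.00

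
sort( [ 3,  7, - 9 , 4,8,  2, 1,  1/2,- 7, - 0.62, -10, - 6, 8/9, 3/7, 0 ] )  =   [-10, - 9,  -  7,-6,-0.62, 0,3/7,1/2,8/9,1,2, 3,4,7,8 ] 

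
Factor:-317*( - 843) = 3^1*281^1*317^1 = 267231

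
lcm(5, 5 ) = 5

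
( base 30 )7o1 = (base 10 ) 7021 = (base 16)1B6D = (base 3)100122001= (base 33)6ep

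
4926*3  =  14778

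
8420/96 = 87 +17/24  =  87.71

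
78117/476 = 78117/476 =164.11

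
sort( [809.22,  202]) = [ 202,  809.22] 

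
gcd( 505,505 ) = 505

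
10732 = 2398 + 8334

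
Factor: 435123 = 3^2 *13^1 * 3719^1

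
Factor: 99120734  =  2^1*107^1*463181^1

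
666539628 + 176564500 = 843104128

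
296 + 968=1264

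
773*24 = 18552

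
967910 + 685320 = 1653230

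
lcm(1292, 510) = 19380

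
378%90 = 18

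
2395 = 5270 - 2875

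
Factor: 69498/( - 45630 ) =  - 3^2*5^( - 1) * 11^1*13^(- 1 ) = -99/65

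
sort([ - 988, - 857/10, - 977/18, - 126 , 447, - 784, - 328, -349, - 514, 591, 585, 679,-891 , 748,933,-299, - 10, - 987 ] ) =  [ - 988, - 987,  -  891, - 784, - 514, - 349 , - 328, - 299, - 126, -857/10,  -  977/18,-10, 447, 585, 591,679,748, 933] 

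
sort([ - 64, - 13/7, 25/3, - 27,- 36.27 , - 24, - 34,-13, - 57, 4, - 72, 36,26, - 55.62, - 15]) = [ - 72, - 64, - 57, - 55.62 , - 36.27, - 34, - 27,-24, - 15, - 13,-13/7,4, 25/3 , 26, 36]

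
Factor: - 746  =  -2^1*373^1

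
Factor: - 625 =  - 5^4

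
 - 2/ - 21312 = 1/10656 =0.00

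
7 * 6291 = 44037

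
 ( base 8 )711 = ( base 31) en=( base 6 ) 2041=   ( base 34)DF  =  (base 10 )457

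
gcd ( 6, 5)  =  1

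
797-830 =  - 33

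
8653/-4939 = -8653/4939 = - 1.75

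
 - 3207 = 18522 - 21729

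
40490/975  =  41+103/195 = 41.53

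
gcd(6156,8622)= 18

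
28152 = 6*4692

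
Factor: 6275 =5^2  *251^1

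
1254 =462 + 792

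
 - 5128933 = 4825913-9954846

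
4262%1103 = 953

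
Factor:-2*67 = -2^1*67^1= - 134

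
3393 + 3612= 7005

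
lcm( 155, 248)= 1240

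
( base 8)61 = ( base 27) 1M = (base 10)49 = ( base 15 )34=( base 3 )1211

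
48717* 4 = 194868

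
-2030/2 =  - 1015=-1015.00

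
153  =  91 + 62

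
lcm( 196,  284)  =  13916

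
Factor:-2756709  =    -  3^2*306301^1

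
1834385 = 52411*35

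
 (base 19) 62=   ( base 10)116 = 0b1110100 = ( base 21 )5b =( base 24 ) 4k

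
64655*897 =57995535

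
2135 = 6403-4268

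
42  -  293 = -251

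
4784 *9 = 43056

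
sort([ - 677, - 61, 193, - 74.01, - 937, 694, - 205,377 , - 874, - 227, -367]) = [ - 937,-874, - 677, - 367,- 227, - 205, - 74.01, - 61 , 193, 377,694]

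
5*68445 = 342225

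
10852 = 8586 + 2266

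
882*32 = 28224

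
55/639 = 55/639 = 0.09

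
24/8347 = 24/8347 = 0.00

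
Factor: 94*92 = 2^3 * 23^1*47^1= 8648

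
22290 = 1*22290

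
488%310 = 178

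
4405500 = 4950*890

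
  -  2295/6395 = -459/1279 = - 0.36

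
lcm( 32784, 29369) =1409712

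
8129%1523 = 514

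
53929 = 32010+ 21919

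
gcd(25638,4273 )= 4273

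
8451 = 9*939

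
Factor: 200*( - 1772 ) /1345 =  - 70880/269 = - 2^5*5^1*269^( - 1)*443^1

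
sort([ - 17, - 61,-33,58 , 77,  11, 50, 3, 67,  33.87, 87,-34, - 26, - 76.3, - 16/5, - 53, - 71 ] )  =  [ - 76.3,-71, - 61, - 53, - 34, - 33 , - 26, - 17, - 16/5, 3,11, 33.87, 50,58,67,  77 , 87 ]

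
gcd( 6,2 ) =2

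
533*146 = 77818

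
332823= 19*17517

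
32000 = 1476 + 30524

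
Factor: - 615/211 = - 3^1*  5^1*41^1 * 211^( - 1)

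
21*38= 798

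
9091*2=18182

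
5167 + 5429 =10596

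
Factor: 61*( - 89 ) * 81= -3^4*61^1*89^1= - 439749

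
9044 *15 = 135660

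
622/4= 311/2 = 155.50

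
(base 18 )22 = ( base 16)26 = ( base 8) 46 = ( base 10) 38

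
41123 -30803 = 10320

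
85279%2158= 1117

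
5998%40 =38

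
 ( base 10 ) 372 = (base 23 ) g4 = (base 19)10b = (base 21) HF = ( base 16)174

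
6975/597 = 2325/199 = 11.68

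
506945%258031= 248914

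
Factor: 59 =59^1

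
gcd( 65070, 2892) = 1446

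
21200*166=3519200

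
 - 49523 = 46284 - 95807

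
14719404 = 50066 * 294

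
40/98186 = 20/49093 = 0.00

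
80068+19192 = 99260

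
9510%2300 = 310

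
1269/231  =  423/77= 5.49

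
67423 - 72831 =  - 5408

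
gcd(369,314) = 1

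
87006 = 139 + 86867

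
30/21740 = 3/2174 = 0.00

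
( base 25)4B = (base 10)111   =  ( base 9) 133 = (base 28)3r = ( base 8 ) 157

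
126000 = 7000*18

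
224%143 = 81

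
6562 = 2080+4482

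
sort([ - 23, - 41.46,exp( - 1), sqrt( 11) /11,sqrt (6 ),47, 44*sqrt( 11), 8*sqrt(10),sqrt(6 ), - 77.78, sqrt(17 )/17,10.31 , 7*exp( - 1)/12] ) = [ - 77.78 , - 41.46, - 23,7*exp( - 1)/12,sqrt( 17)/17,sqrt(11)/11,exp( - 1),sqrt( 6),sqrt(6 ),10.31,8*sqrt( 10 ), 47,44*sqrt( 11)]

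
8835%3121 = 2593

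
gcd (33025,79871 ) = 1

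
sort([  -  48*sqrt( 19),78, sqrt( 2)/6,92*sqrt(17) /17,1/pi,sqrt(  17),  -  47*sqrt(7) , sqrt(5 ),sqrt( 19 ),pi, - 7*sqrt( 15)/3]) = [ - 48*sqrt( 19) , - 47*sqrt(7),-7* sqrt(15)/3,sqrt( 2 )/6,1/pi,sqrt ( 5), pi , sqrt( 17),sqrt( 19), 92*sqrt( 17)/17, 78 ]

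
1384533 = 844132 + 540401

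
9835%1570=415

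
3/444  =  1/148 = 0.01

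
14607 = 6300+8307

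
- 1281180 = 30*( - 42706)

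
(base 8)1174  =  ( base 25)10B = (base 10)636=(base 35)I6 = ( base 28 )MK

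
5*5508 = 27540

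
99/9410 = 99/9410 = 0.01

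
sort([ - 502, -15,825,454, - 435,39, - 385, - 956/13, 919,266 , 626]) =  [ - 502,-435, - 385, - 956/13, - 15 , 39 , 266,454,626, 825,919]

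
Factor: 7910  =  2^1*5^1*7^1* 113^1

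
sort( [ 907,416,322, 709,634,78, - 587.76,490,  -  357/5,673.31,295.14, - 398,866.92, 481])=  [  -  587.76,  -  398,  -  357/5, 78,  295.14, 322 , 416,481, 490, 634 , 673.31,  709,866.92,  907]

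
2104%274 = 186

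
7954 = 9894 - 1940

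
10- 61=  - 51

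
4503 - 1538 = 2965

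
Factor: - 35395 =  - 5^1*7079^1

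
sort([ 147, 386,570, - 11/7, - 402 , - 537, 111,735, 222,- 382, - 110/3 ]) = [ - 537,  -  402, - 382, -110/3,- 11/7,  111,147,222,386 , 570,735] 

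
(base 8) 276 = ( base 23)86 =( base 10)190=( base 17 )b3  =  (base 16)BE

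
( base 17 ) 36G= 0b1111011001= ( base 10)985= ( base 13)5aa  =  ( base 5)12420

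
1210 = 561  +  649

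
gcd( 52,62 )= 2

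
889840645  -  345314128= 544526517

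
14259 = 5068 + 9191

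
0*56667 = 0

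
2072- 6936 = -4864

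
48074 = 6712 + 41362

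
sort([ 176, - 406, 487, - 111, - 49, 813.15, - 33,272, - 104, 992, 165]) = [ -406 , - 111, - 104, - 49, - 33, 165, 176, 272, 487,813.15, 992 ]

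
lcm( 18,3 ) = 18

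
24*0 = 0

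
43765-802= 42963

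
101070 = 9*11230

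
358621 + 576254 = 934875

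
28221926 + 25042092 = 53264018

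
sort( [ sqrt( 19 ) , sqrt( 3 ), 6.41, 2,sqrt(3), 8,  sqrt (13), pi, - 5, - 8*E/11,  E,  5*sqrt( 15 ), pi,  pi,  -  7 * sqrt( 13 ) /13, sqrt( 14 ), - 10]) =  [-10, - 5, - 8*E/11, - 7*sqrt( 13)/13, sqrt( 3 ),  sqrt( 3), 2,E, pi,pi, pi,sqrt( 13),sqrt (14),  sqrt ( 19), 6.41,8 , 5 * sqrt( 15)]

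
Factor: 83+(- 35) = 2^4*3^1 = 48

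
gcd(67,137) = 1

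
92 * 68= 6256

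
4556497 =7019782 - 2463285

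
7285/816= 7285/816 = 8.93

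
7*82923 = 580461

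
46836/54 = 2602/3 = 867.33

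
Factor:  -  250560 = -2^6*3^3*5^1*29^1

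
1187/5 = 1187/5  =  237.40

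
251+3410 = 3661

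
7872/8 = 984 = 984.00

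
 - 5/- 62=5/62 = 0.08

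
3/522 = 1/174 =0.01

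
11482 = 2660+8822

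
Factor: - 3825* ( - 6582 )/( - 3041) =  - 2^1 *3^3*5^2*17^1*1097^1 * 3041^( - 1) = -  25176150/3041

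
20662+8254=28916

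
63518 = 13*4886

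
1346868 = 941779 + 405089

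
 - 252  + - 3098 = - 3350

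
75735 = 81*935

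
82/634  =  41/317 = 0.13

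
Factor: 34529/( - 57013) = -43^1*71^( - 1) = -43/71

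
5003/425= 11 + 328/425 = 11.77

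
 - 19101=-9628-9473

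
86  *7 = 602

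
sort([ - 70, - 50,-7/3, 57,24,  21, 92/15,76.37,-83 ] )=[-83, - 70, - 50, -7/3,92/15, 21, 24, 57,  76.37]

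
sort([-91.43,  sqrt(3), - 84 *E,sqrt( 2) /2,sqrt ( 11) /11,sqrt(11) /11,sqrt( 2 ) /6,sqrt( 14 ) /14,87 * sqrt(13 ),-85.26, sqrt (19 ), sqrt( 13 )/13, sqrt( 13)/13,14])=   [ - 84*E,  -  91.43, - 85.26,  sqrt ( 2)/6,sqrt(14 )/14,  sqrt(13 )/13, sqrt( 13)/13,sqrt(11)/11,sqrt(11) /11,sqrt(2) /2 , sqrt( 3),sqrt( 19 ),  14,87*  sqrt(13) ] 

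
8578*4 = 34312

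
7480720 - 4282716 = 3198004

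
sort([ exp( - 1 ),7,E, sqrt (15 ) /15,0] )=[ 0,sqrt(15)/15,exp(-1),E,7] 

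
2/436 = 1/218 = 0.00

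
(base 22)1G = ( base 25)1d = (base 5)123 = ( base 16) 26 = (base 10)38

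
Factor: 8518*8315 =2^1*5^1 *1663^1*4259^1 = 70827170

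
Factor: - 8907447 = -3^1*19^1*31^1*71^2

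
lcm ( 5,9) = 45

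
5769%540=369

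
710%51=47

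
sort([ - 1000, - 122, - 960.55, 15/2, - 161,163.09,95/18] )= [  -  1000, - 960.55 , - 161, - 122, 95/18,  15/2,163.09 ] 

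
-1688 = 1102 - 2790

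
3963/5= 792 + 3/5 = 792.60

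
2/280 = 1/140= 0.01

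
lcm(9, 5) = 45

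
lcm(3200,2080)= 41600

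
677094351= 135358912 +541735439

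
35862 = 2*17931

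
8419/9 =935 + 4/9 = 935.44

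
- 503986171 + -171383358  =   - 675369529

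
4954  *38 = 188252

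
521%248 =25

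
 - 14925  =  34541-49466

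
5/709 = 5/709 = 0.01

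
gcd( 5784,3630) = 6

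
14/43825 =14/43825 = 0.00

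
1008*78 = 78624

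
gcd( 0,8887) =8887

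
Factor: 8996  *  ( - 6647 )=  - 59796412  =  - 2^2 * 13^1*17^2*23^1*173^1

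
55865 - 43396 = 12469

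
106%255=106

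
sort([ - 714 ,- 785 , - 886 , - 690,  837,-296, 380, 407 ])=[-886,  -  785, - 714  , - 690, - 296  ,  380,407,837 ] 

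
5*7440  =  37200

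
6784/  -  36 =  -189 + 5/9  =  - 188.44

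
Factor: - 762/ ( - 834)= 127/139 =127^1*139^(-1) 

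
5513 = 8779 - 3266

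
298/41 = 298/41  =  7.27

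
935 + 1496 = 2431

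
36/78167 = 36/78167 = 0.00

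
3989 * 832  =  3318848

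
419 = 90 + 329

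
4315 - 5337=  - 1022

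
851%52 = 19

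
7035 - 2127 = 4908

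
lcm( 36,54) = 108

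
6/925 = 6/925= 0.01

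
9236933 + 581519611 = 590756544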